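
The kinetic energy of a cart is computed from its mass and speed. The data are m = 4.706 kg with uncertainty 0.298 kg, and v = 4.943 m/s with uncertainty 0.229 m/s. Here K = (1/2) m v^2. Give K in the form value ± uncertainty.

For a monomial K ∝ m, v^2, fractional errors add in quadrature:
  (1·δm/m)² = (1×0.0633)² = 0.00401;  (2·δv/v)² = (2×0.0463)² = 0.00859
δK/K = √(0.0126) = 0.112
K = 57.49 J, so δK = 0.112 × 57.49 = 6.45 J.

57.49 ± 6.45 J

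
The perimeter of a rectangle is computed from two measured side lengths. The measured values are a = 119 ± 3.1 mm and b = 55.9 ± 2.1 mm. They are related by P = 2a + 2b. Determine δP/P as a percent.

2.14%

Sums and differences: (δP)² = Σ (cᵢ δxᵢ)².
  (2·δa)² = 38.4;  (2·δb)² = 17.6
δP = √(56.1) = 7.49 mm
P = 350 mm, so δP/P = 7.49/350 = 0.0214.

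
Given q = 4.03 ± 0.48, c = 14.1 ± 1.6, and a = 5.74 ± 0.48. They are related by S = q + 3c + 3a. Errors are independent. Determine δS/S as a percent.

7.92%

For a sum/difference, combine absolute errors in quadrature:
  (δq)² = 0.230;  (3·δc)² = 23.0;  (3·δa)² = 2.07
δS = √(25.3) = 5.03
S = 63.5, so δS/S = 5.03/63.5 = 0.0792.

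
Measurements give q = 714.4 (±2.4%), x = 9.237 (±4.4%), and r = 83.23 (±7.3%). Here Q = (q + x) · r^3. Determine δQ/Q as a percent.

22.0%

Let u = q + x = 723.6. δu = √(δq² + δx²) = √(294 + 0.165) = 17.2, so δu/u = 0.0237.
Q is then a monomial in u, r:
δQ/Q = √((δu/u)² + (3·δr/r)²) = √(0.000562 + 0.0480) = 0.220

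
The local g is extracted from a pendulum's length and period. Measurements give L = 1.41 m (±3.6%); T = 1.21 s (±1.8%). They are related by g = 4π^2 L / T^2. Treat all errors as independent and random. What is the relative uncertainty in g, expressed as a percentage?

Since g is a product/quotient, work with relative uncertainties:
  (1·δL/L)² = (1×0.0360)² = 0.00130;  (-2·δT/T)² = (-2×0.0180)² = 0.00130
δg/g = √(0.00259) = 0.0509

5.09%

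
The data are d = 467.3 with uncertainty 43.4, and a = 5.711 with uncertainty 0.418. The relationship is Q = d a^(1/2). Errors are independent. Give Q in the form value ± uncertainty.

1117 ± 111

For a monomial Q ∝ d, a^(1/2), fractional errors add in quadrature:
  (1·δd/d)² = (1×0.0929)² = 0.00863;  (½·δa/a)² = (0.5×0.0732)² = 0.00134
δQ/Q = √(0.00996) = 0.0998
Q = 1117, so δQ = 0.0998 × 1117 = 111.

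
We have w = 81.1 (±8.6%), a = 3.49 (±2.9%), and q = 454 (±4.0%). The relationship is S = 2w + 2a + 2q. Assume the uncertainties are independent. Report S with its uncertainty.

Each term contributes (cᵢ δxᵢ)² to (δS)²:
  (2·δw)² = 195;  (2·δa)² = 0.0410;  (2·δq)² = 1320
δS = √(1510) = 38.9
S = 1080.

1080 ± 38.9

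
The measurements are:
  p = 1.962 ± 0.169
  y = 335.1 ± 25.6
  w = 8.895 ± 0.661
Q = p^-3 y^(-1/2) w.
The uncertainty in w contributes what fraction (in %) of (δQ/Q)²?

7.49%

(δQ/Q)² = (-3·δp/p)² + (−½·δy/y)² + (1·δw/w)²
  p term: (-3×0.0861)² = 0.0668
  y term: (-0.5×0.0764)² = 0.00146
  w term: (1×0.0743)² = 0.00552
Total = 0.0738. Share from w = 0.00552/0.0738 = 0.0749.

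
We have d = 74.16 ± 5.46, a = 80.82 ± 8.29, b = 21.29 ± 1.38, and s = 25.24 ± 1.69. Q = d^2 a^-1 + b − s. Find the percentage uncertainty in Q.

Let p = d^2·a^-1 = 68.05. δp/p = √((2·δd/d)² + (-1·δa/a)²) = √(0.0217 + 0.0105) = 0.179, so δp = 12.2.
Q = p + b − s: δQ = √(δp² + δb² + δs²) = √(149 + 1.90 + 2.86) = 12.4
Q = 64.10, so δQ/Q = 12.4/64.10 = 0.194.

19.4%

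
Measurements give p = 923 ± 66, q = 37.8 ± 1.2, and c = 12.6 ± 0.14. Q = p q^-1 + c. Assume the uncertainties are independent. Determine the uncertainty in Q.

Let w = p·q^-1 = 24.4. δw/w = √((1·δp/p)² + (-1·δq/q)²) = √(0.00511 + 0.00101) = 0.0782, so δw = 1.91.
Q = w + c: δQ = √(δw² + δc²) = √(3.65 + 0.0196) = 1.92

1.92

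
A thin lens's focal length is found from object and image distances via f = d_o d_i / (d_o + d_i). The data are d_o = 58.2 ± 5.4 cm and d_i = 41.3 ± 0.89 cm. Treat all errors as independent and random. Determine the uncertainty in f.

0.979 cm

∂f/∂d_o = (d_i/(d_o+d_i))² = 0.172;  ∂f/∂d_i = (d_o/(d_o+d_i))² = 0.342
δf = √((∂f/∂d_o · δd_o)² + (∂f/∂d_i · δd_i)²) = √(0.866 + 0.0927) = 0.979 cm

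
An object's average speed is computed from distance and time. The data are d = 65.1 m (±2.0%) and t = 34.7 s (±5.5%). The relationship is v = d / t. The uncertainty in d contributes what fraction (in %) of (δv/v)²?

11.7%

(δv/v)² = (1·δd/d)² + (-1·δt/t)²
  d term: (1×0.0200)² = 0.000400
  t term: (-1×0.0550)² = 0.00302
Total = 0.00343. Share from d = 0.000400/0.00343 = 0.117.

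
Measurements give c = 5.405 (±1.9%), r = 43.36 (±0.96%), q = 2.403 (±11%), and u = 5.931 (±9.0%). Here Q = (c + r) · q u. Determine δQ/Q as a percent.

14.2%

Let w = c + r = 48.77. δw = √(δc² + δr²) = √(0.0105 + 0.173) = 0.429, so δw/w = 0.00879.
Q is then a monomial in w, q, u:
δQ/Q = √((δw/w)² + (1·δq/q)² + (1·δu/u)²) = √(7.73e-05 + 0.0121 + 0.00810) = 0.142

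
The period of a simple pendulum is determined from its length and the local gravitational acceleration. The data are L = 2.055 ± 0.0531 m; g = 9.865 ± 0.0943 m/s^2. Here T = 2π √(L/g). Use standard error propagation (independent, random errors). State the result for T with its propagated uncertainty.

For a monomial T ∝ L^(1/2), g^(-1/2), fractional errors add in quadrature:
  (½·δL/L)² = (0.5×0.0258)² = 0.000167;  (−½·δg/g)² = (-0.5×0.00956)² = 2.28e-05
δT/T = √(0.000190) = 0.0138
T = 2.868 s, so δT = 0.0138 × 2.868 = 0.0395 s.

2.868 ± 0.0395 s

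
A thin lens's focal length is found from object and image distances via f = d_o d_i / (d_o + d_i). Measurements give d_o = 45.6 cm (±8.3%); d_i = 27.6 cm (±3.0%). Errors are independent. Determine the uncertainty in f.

∂f/∂d_o = (d_i/(d_o+d_i))² = 0.142;  ∂f/∂d_i = (d_o/(d_o+d_i))² = 0.388
δf = √((∂f/∂d_o · δd_o)² + (∂f/∂d_i · δd_i)²) = √(0.290 + 0.103) = 0.627 cm

0.627 cm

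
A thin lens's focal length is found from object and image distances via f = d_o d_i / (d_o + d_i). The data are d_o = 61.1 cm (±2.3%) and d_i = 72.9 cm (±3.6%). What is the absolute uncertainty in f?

0.686 cm

∂f/∂d_o = (d_i/(d_o+d_i))² = 0.296;  ∂f/∂d_i = (d_o/(d_o+d_i))² = 0.208
δf = √((∂f/∂d_o · δd_o)² + (∂f/∂d_i · δd_i)²) = √(0.173 + 0.298) = 0.686 cm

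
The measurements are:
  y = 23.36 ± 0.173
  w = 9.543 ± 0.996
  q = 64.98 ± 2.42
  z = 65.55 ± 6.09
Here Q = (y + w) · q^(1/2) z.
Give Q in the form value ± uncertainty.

17390 ± 1730

Let u = y + w = 32.90. δu = √(δy² + δw²) = √(0.0299 + 0.992) = 1.01, so δu/u = 0.0307.
Q is then a monomial in u, q, z:
δQ/Q = √((δu/u)² + (½·δq/q)² + (1·δz/z)²) = √(0.000944 + 0.000347 + 0.00863) = 0.0996
Q = 17390, so δQ = 0.0996 × 17390 = 1730.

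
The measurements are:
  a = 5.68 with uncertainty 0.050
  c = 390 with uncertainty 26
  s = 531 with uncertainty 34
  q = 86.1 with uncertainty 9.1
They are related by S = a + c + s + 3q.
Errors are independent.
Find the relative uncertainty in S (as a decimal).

0.0428

For a sum/difference, combine absolute errors in quadrature:
  (δa)² = 0.00250;  (δc)² = 676;  (δs)² = 1160;  (3·δq)² = 745
δS = √(2580) = 50.8
S = 1180, so δS/S = 50.8/1180 = 0.0428.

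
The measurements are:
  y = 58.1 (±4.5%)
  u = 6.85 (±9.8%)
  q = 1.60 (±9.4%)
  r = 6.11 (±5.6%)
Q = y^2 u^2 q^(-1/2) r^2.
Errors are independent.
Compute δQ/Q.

0.248

Since Q is a product/quotient, work with relative uncertainties:
  (2·δy/y)² = (2×0.0450)² = 0.00810;  (2·δu/u)² = (2×0.0980)² = 0.0384;  (−½·δq/q)² = (-0.5×0.0940)² = 0.00221;  (2·δr/r)² = (2×0.0560)² = 0.0125
δQ/Q = √(0.0613) = 0.248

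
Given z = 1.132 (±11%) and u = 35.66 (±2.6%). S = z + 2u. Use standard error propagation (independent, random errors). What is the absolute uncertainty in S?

Sums and differences: (δS)² = Σ (cᵢ δxᵢ)².
  (δz)² = 0.0155;  (2·δu)² = 3.44
δS = √(3.45) = 1.86

1.86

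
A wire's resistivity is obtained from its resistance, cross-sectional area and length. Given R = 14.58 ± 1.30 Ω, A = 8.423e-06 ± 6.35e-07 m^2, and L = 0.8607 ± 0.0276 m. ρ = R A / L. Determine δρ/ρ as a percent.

12.1%

ρ is a product of powers, so relative uncertainties combine in quadrature:
  (1·δR/R)² = (1×0.0892)² = 0.00795;  (1·δA/A)² = (1×0.0754)² = 0.00568;  (-1·δL/L)² = (-1×0.0321)² = 0.00103
δρ/ρ = √(0.0147) = 0.121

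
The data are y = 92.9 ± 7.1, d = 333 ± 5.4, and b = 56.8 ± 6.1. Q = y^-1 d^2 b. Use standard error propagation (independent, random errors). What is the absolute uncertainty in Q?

9200

Products/powers → add relative errors in quadrature, weighted by exponent:
  (-1·δy/y)² = (-1×0.0764)² = 0.00584;  (2·δd/d)² = (2×0.0162)² = 0.00105;  (1·δb/b)² = (1×0.107)² = 0.0115
δQ/Q = √(0.0184) = 0.136
Q = 67800, so δQ = 0.136 × 67800 = 9200.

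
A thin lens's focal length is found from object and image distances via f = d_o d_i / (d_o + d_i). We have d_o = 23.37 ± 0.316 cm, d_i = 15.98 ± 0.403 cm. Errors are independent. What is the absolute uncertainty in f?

∂f/∂d_o = (d_i/(d_o+d_i))² = 0.165;  ∂f/∂d_i = (d_o/(d_o+d_i))² = 0.353
δf = √((∂f/∂d_o · δd_o)² + (∂f/∂d_i · δd_i)²) = √(0.00272 + 0.0202) = 0.151 cm

0.151 cm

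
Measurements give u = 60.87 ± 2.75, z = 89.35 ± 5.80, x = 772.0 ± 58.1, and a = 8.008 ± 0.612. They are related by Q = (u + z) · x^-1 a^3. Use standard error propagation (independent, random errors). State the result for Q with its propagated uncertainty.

Let w = u + z = 150.2. δw = √(δu² + δz²) = √(7.56 + 33.6) = 6.42, so δw/w = 0.0427.
Q is then a monomial in w, x, a:
δQ/Q = √((δw/w)² + (-1·δx/x)² + (3·δa/a)²) = √(0.00183 + 0.00566 + 0.0526) = 0.245
Q = 99.93, so δQ = 0.245 × 99.93 = 24.5.

99.93 ± 24.5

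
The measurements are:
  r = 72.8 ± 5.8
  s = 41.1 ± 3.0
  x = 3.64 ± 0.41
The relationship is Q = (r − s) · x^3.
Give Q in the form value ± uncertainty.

Let u = r − s = 31.7. δu = √(δr² + δs²) = √(33.6 + 9.00) = 6.53, so δu/u = 0.206.
Q is then a monomial in u, x:
δQ/Q = √((δu/u)² + (3·δx/x)²) = √(0.0424 + 0.114) = 0.396
Q = 1530, so δQ = 0.396 × 1530 = 605.

1530 ± 605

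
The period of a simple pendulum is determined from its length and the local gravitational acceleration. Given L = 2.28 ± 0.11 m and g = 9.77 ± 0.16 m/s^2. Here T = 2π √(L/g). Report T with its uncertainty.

For a monomial T ∝ L^(1/2), g^(-1/2), fractional errors add in quadrature:
  (½·δL/L)² = (0.5×0.0482)² = 0.000582;  (−½·δg/g)² = (-0.5×0.0164)² = 6.7e-05
δT/T = √(0.000649) = 0.0255
T = 3.04 s, so δT = 0.0255 × 3.04 = 0.0773 s.

3.04 ± 0.0773 s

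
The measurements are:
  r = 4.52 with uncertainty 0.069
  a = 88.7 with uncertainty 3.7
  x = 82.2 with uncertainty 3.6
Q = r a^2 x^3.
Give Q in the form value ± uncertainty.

(1.98 ± 0.309) × 10^10

Products/powers → add relative errors in quadrature, weighted by exponent:
  (1·δr/r)² = (1×0.0153)² = 0.000233;  (2·δa/a)² = (2×0.0417)² = 0.00696;  (3·δx/x)² = (3×0.0438)² = 0.0173
δQ/Q = √(0.0245) = 0.156
Q = 1.98e+10, so δQ = 0.156 × 1.98e+10 = 3.09e+09.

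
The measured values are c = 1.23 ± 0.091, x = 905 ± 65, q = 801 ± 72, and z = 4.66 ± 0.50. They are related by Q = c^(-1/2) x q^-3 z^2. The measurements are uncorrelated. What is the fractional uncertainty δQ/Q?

0.354

Since Q is a product/quotient, work with relative uncertainties:
  (−½·δc/c)² = (-0.5×0.0740)² = 0.00137;  (1·δx/x)² = (1×0.0718)² = 0.00516;  (-3·δq/q)² = (-3×0.0899)² = 0.0727;  (2·δz/z)² = (2×0.107)² = 0.0460
δQ/Q = √(0.125) = 0.354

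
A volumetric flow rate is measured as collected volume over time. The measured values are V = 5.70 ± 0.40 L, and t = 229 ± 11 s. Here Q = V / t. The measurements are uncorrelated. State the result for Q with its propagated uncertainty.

Each factor contributes (exponent × relative error)² to (δQ/Q)²:
  (1·δV/V)² = (1×0.0702)² = 0.00492;  (-1·δt/t)² = (-1×0.0480)² = 0.00231
δQ/Q = √(0.00723) = 0.0850
Q = 0.0249 L/s, so δQ = 0.0850 × 0.0249 = 0.00212 L/s.

0.0249 ± 0.00212 L/s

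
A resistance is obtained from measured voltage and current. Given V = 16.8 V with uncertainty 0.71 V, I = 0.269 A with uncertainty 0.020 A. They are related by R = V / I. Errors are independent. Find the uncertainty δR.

5.34 Ω

Products/powers → add relative errors in quadrature, weighted by exponent:
  (1·δV/V)² = (1×0.0423)² = 0.00179;  (-1·δI/I)² = (-1×0.0743)² = 0.00553
δR/R = √(0.00731) = 0.0855
R = 62.5 Ω, so δR = 0.0855 × 62.5 = 5.34 Ω.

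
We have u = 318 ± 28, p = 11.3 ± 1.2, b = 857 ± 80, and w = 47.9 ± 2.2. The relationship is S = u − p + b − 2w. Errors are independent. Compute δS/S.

0.0795

For a sum/difference, combine absolute errors in quadrature:
  (δu)² = 784;  (δp)² = 1.44;  (δb)² = 6400;  (2·δw)² = 19.4
δS = √(7200) = 84.9
S = 1070, so δS/S = 84.9/1070 = 0.0795.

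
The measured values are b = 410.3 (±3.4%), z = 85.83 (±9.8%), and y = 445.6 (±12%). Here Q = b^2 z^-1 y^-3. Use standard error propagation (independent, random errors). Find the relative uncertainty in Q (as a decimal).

Products/powers → add relative errors in quadrature, weighted by exponent:
  (2·δb/b)² = (2×0.0340)² = 0.00462;  (-1·δz/z)² = (-1×0.0980)² = 0.00960;  (-3·δy/y)² = (-3×0.120)² = 0.130
δQ/Q = √(0.144) = 0.379

0.379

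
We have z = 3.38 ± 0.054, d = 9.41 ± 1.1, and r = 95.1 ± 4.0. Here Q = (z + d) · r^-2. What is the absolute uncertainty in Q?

Let u = z + d = 12.8. δu = √(δz² + δd²) = √(0.00292 + 1.21) = 1.10, so δu/u = 0.0861.
Q is then a monomial in u, r:
δQ/Q = √((δu/u)² + (-2·δr/r)²) = √(0.00741 + 0.00708) = 0.120
Q = 0.00141, so δQ = 0.120 × 0.00141 = 0.000170.

0.000170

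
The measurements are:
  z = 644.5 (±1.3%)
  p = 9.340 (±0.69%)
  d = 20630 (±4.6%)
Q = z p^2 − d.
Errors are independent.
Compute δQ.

Let w = z·p^2 = 56220. δw/w = √((1·δz/z)² + (2·δp/p)²) = √(0.000169 + 0.000190) = 0.0190, so δw = 1070.
Q = w − d: δQ = √(δw² + δd²) = √(1.14e+06 + 9.01e+05) = 1430

1430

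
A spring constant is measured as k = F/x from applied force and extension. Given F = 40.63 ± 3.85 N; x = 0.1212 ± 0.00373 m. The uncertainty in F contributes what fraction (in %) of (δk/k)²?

(δk/k)² = (1·δF/F)² + (-1·δx/x)²
  F term: (1×0.0948)² = 0.00898
  x term: (-1×0.0308)² = 0.000947
Total = 0.00993. Share from F = 0.00898/0.00993 = 0.905.

90.5%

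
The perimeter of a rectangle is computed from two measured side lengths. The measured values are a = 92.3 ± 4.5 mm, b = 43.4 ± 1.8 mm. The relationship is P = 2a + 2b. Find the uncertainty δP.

9.69 mm

For a sum/difference, combine absolute errors in quadrature:
  (2·δa)² = 81.0;  (2·δb)² = 13.0
δP = √(94.0) = 9.69 mm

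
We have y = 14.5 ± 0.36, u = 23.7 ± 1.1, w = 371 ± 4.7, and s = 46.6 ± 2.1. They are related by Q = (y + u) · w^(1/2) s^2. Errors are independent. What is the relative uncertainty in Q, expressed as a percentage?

Let h = y + u = 38.2. δh = √(δy² + δu²) = √(0.130 + 1.21) = 1.16, so δh/h = 0.0303.
Q is then a monomial in h, w, s:
δQ/Q = √((δh/h)² + (½·δw/w)² + (2·δs/s)²) = √(0.000918 + 4.01e-05 + 0.00812) = 0.0953

9.53%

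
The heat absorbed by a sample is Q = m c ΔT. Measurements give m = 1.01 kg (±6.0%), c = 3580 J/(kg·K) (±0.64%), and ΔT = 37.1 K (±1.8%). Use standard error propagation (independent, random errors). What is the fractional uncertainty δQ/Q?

0.0630

Since Q is a product/quotient, work with relative uncertainties:
  (1·δm/m)² = (1×0.0600)² = 0.00360;  (1·δc/c)² = (1×0.00640)² = 4.1e-05;  (1·δΔT/ΔT)² = (1×0.0180)² = 0.000324
δQ/Q = √(0.00396) = 0.0630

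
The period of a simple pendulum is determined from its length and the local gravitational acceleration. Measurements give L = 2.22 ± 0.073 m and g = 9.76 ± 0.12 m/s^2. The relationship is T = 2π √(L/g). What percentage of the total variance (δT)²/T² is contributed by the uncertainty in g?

(δT/T)² = (½·δL/L)² + (−½·δg/g)²
  L term: (0.5×0.0329)² = 0.000270
  g term: (-0.5×0.0123)² = 3.78e-05
Total = 0.000308. Share from g = 3.78e-05/0.000308 = 0.123.

12.3%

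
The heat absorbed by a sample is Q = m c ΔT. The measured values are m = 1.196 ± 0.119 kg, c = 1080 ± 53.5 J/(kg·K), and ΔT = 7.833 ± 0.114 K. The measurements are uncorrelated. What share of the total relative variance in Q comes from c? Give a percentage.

(δQ/Q)² = (1·δm/m)² + (1·δc/c)² + (1·δΔT/ΔT)²
  m term: (1×0.0995)² = 0.00990
  c term: (1×0.0495)² = 0.00245
  ΔT term: (1×0.0146)² = 0.000212
Total = 0.0126. Share from c = 0.00245/0.0126 = 0.195.

19.5%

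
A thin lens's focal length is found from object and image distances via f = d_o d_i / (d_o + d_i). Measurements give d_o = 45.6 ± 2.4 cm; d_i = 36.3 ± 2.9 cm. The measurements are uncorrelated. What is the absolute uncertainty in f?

∂f/∂d_o = (d_i/(d_o+d_i))² = 0.196;  ∂f/∂d_i = (d_o/(d_o+d_i))² = 0.310
δf = √((∂f/∂d_o · δd_o)² + (∂f/∂d_i · δd_i)²) = √(0.222 + 0.808) = 1.02 cm

1.02 cm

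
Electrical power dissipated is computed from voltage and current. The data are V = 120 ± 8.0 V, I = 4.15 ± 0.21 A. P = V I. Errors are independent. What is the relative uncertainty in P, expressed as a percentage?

8.37%

Since P is a product/quotient, work with relative uncertainties:
  (1·δV/V)² = (1×0.0667)² = 0.00444;  (1·δI/I)² = (1×0.0506)² = 0.00256
δP/P = √(0.00701) = 0.0837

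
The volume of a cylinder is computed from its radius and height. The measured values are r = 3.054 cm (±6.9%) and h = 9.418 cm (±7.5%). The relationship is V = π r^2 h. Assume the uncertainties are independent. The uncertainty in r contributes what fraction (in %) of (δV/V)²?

77.2%

(δV/V)² = (2·δr/r)² + (1·δh/h)²
  r term: (2×0.0690)² = 0.0190
  h term: (1×0.0750)² = 0.00562
Total = 0.0247. Share from r = 0.0190/0.0247 = 0.772.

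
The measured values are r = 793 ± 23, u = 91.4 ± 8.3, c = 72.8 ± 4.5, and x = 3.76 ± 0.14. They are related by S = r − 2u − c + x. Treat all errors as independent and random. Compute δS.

28.7

For a sum/difference, combine absolute errors in quadrature:
  (δr)² = 529;  (2·δu)² = 276;  (δc)² = 20.2;  (δx)² = 0.0196
δS = √(825) = 28.7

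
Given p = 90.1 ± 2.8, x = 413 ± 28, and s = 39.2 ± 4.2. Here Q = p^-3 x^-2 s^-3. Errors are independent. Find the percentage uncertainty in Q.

36.1%

Q is a product of powers, so relative uncertainties combine in quadrature:
  (-3·δp/p)² = (-3×0.0311)² = 0.00869;  (-2·δx/x)² = (-2×0.0678)² = 0.0184;  (-3·δs/s)² = (-3×0.107)² = 0.103
δQ/Q = √(0.130) = 0.361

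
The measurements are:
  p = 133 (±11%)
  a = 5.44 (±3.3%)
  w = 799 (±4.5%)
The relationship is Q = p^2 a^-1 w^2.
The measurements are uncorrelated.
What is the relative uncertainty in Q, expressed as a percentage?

Products/powers → add relative errors in quadrature, weighted by exponent:
  (2·δp/p)² = (2×0.110)² = 0.0484;  (-1·δa/a)² = (-1×0.0330)² = 0.00109;  (2·δw/w)² = (2×0.0450)² = 0.00810
δQ/Q = √(0.0576) = 0.240

24.0%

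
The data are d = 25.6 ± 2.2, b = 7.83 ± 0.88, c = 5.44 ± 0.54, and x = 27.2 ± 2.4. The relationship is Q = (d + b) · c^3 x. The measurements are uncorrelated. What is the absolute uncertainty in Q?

Let u = d + b = 33.4. δu = √(δd² + δb²) = √(4.84 + 0.774) = 2.37, so δu/u = 0.0709.
Q is then a monomial in u, c, x:
δQ/Q = √((δu/u)² + (3·δc/c)² + (1·δx/x)²) = √(0.00502 + 0.0887 + 0.00779) = 0.319
Q = 1.46e+05, so δQ = 0.319 × 1.46e+05 = 46600.

46600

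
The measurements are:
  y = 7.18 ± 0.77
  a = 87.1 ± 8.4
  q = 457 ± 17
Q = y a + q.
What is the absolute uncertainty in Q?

Let p = y·a = 625. δp/p = √((1·δy/y)² + (1·δa/a)²) = √(0.0115 + 0.00930) = 0.144, so δp = 90.2.
Q = p + q: δQ = √(δp² + δq²) = √(8140 + 289) = 91.8

91.8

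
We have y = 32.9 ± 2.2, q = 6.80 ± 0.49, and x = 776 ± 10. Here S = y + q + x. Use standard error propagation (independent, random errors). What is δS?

S is a linear combination, so absolute uncertainties add in quadrature:
  (δy)² = 4.84;  (δq)² = 0.240;  (δx)² = 100
δS = √(105) = 10.3

10.3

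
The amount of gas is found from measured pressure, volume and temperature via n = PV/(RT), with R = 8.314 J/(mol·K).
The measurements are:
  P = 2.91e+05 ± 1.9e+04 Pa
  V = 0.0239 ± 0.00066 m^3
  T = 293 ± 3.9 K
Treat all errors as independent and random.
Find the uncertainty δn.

0.206 mol

n is a product of powers, so relative uncertainties combine in quadrature:
  (1·δP/P)² = (1×0.0653)² = 0.00426;  (1·δV/V)² = (1×0.0276)² = 0.000763;  (-1·δT/T)² = (-1×0.0133)² = 0.000177
δn/n = √(0.00520) = 0.0721
n = 2.86 mol, so δn = 0.0721 × 2.86 = 0.206 mol.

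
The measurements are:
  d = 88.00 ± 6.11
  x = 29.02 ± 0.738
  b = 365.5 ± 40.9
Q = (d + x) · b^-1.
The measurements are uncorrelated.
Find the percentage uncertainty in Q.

12.4%

Let u = d + x = 117.0. δu = √(δd² + δx²) = √(37.3 + 0.545) = 6.15, so δu/u = 0.0526.
Q is then a monomial in u, b:
δQ/Q = √((δu/u)² + (-1·δb/b)²) = √(0.00277 + 0.0125) = 0.124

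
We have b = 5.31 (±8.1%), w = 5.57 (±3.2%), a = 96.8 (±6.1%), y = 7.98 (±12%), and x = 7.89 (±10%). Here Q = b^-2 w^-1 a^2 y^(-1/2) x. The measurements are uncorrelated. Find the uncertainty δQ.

39.3

Since Q is a product/quotient, work with relative uncertainties:
  (-2·δb/b)² = (-2×0.0810)² = 0.0262;  (-1·δw/w)² = (-1×0.0320)² = 0.00102;  (2·δa/a)² = (2×0.0610)² = 0.0149;  (−½·δy/y)² = (-0.5×0.120)² = 0.00360;  (1·δx/x)² = (1×0.100)² = 0.0100
δQ/Q = √(0.0558) = 0.236
Q = 167, so δQ = 0.236 × 167 = 39.3.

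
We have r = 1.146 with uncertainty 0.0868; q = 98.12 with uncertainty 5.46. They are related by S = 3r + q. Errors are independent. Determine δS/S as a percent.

5.38%

Absolute uncertainties add in quadrature for a linear combination:
  (3·δr)² = 0.0678;  (δq)² = 29.8
δS = √(29.9) = 5.47
S = 101.6, so δS/S = 5.47/101.6 = 0.0538.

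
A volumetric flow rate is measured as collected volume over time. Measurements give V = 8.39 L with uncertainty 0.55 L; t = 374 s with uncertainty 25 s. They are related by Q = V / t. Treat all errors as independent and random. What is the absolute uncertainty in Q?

Q is a product of powers, so relative uncertainties combine in quadrature:
  (1·δV/V)² = (1×0.0656)² = 0.00430;  (-1·δt/t)² = (-1×0.0668)² = 0.00447
δQ/Q = √(0.00877) = 0.0936
Q = 0.0224 L/s, so δQ = 0.0936 × 0.0224 = 0.00210 L/s.

0.00210 L/s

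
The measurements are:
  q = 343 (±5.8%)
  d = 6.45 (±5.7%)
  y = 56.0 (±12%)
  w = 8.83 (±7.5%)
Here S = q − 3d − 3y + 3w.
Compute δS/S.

0.156

Sums and differences: (δS)² = Σ (cᵢ δxᵢ)².
  (δq)² = 396;  (3·δd)² = 1.22;  (3·δy)² = 406;  (3·δw)² = 3.95
δS = √(807) = 28.4
S = 182, so δS/S = 28.4/182 = 0.156.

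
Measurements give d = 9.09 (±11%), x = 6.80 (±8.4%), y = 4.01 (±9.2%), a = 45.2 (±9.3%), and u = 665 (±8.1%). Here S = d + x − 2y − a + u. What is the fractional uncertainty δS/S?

Absolute uncertainties add in quadrature for a linear combination:
  (δd)² = 1.000;  (δx)² = 0.326;  (2·δy)² = 0.544;  (δa)² = 17.7;  (δu)² = 2900
δS = √(2920) = 54.0
S = 628, so δS/S = 54.0/628 = 0.0861.

0.0861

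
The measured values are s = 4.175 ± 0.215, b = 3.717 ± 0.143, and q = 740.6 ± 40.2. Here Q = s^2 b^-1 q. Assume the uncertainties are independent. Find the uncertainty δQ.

426

Relative error in a monomial: (δQ/Q)² = Σ (nᵢ · δxᵢ/xᵢ)².
  (2·δs/s)² = (2×0.0515)² = 0.0106;  (-1·δb/b)² = (-1×0.0385)² = 0.00148;  (1·δq/q)² = (1×0.0543)² = 0.00295
δQ/Q = √(0.0150) = 0.123
Q = 3473, so δQ = 0.123 × 3473 = 426.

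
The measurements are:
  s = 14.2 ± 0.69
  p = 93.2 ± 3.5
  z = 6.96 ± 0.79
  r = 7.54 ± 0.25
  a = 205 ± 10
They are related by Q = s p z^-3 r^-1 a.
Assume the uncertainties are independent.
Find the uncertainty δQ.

37.5

Since Q is a product/quotient, work with relative uncertainties:
  (1·δs/s)² = (1×0.0486)² = 0.00236;  (1·δp/p)² = (1×0.0376)² = 0.00141;  (-3·δz/z)² = (-3×0.114)² = 0.116;  (-1·δr/r)² = (-1×0.0332)² = 0.00110;  (1·δa/a)² = (1×0.0488)² = 0.00238
δQ/Q = √(0.123) = 0.351
Q = 107, so δQ = 0.351 × 107 = 37.5.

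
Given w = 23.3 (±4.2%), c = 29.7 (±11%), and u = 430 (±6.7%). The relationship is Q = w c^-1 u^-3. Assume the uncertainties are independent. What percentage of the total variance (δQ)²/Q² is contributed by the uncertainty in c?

(δQ/Q)² = (1·δw/w)² + (-1·δc/c)² + (-3·δu/u)²
  w term: (1×0.0420)² = 0.00176
  c term: (-1×0.110)² = 0.0121
  u term: (-3×0.0670)² = 0.0404
Total = 0.0543. Share from c = 0.0121/0.0543 = 0.223.

22.3%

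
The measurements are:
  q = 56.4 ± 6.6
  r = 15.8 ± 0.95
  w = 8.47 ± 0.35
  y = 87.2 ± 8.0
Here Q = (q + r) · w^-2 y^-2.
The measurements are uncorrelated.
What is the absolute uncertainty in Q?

2.93e-05

Let u = q + r = 72.2. δu = √(δq² + δr²) = √(43.6 + 0.902) = 6.67, so δu/u = 0.0924.
Q is then a monomial in u, w, y:
δQ/Q = √((δu/u)² + (-2·δw/w)² + (-2·δy/y)²) = √(0.00853 + 0.00683 + 0.0337) = 0.221
Q = 0.000132, so δQ = 0.221 × 0.000132 = 2.93e-05.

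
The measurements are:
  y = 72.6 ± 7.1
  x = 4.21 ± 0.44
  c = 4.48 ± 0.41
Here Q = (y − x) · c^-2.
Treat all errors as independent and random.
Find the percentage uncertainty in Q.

21.1%

Let u = y − x = 68.4. δu = √(δy² + δx²) = √(50.4 + 0.194) = 7.11, so δu/u = 0.104.
Q is then a monomial in u, c:
δQ/Q = √((δu/u)² + (-2·δc/c)²) = √(0.0108 + 0.0335) = 0.211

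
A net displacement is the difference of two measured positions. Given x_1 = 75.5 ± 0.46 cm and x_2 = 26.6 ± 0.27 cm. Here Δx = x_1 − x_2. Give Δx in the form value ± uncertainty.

Absolute uncertainties add in quadrature for a linear combination:
  (δx_1)² = 0.212;  (δx_2)² = 0.0729
δΔx = √(0.285) = 0.533 cm
Δx = 48.9 cm.

48.9 ± 0.533 cm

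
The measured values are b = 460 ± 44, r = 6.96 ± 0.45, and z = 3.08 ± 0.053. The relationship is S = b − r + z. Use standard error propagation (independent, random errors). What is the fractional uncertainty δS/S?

Each term contributes (cᵢ δxᵢ)² to (δS)²:
  (δb)² = 1940;  (δr)² = 0.203;  (δz)² = 0.00281
δS = √(1940) = 44.0
S = 456, so δS/S = 44.0/456 = 0.0965.

0.0965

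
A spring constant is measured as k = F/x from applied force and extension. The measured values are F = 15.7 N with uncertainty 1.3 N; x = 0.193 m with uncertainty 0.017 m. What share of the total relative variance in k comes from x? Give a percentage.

53.1%

(δk/k)² = (1·δF/F)² + (-1·δx/x)²
  F term: (1×0.0828)² = 0.00686
  x term: (-1×0.0881)² = 0.00776
Total = 0.0146. Share from x = 0.00776/0.0146 = 0.531.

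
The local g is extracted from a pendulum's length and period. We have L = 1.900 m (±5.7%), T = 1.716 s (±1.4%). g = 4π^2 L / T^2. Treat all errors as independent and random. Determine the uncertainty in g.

1.62 m/s^2

Products/powers → add relative errors in quadrature, weighted by exponent:
  (1·δL/L)² = (1×0.0570)² = 0.00325;  (-2·δT/T)² = (-2×0.0140)² = 0.000784
δg/g = √(0.00403) = 0.0635
g = 25.47 m/s^2, so δg = 0.0635 × 25.47 = 1.62 m/s^2.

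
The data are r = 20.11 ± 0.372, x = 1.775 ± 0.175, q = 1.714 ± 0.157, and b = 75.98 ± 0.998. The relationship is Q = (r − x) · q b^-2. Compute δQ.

Let u = r − x = 18.34. δu = √(δr² + δx²) = √(0.138 + 0.0306) = 0.411, so δu/u = 0.0224.
Q is then a monomial in u, q, b:
δQ/Q = √((δu/u)² + (1·δq/q)² + (-2·δb/b)²) = √(0.000503 + 0.00839 + 0.000690) = 0.0979
Q = 0.005444, so δQ = 0.0979 × 0.005444 = 0.000533.

0.000533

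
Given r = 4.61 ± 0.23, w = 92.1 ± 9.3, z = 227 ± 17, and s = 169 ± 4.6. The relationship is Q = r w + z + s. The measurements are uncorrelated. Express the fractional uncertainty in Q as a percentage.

6.21%

Let p = r·w = 425. δp/p = √((1·δr/r)² + (1·δw/w)²) = √(0.00249 + 0.0102) = 0.113, so δp = 47.8.
Q = p + z + s: δQ = √(δp² + δz² + δs²) = √(2290 + 289 + 21.2) = 51.0
Q = 821, so δQ/Q = 51.0/821 = 0.0621.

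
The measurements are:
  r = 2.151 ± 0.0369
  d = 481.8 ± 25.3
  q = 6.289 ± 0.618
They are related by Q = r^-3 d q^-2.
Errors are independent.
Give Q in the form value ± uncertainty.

Q is a product of powers, so relative uncertainties combine in quadrature:
  (-3·δr/r)² = (-3×0.0172)² = 0.00265;  (1·δd/d)² = (1×0.0525)² = 0.00276;  (-2·δq/q)² = (-2×0.0983)² = 0.0386
δQ/Q = √(0.0440) = 0.210
Q = 1.224, so δQ = 0.210 × 1.224 = 0.257.

1.224 ± 0.257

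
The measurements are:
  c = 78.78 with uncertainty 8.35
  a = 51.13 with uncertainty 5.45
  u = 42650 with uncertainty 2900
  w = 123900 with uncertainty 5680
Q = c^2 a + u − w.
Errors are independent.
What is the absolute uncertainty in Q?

Let p = c^2·a = 317300. δp/p = √((2·δc/c)² + (1·δa/a)²) = √(0.0449 + 0.0114) = 0.237, so δp = 75300.
Q = p + u − w: δQ = √(δp² + δu² + δw²) = √(5.67e+09 + 8.41e+06 + 3.23e+07) = 75600

75600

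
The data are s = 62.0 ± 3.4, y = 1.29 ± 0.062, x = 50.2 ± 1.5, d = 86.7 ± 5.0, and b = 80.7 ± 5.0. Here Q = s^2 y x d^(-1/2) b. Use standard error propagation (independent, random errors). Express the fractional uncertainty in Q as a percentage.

14.1%

Since Q is a product/quotient, work with relative uncertainties:
  (2·δs/s)² = (2×0.0548)² = 0.0120;  (1·δy/y)² = (1×0.0481)² = 0.00231;  (1·δx/x)² = (1×0.0299)² = 0.000893;  (−½·δd/d)² = (-0.5×0.0577)² = 0.000831;  (1·δb/b)² = (1×0.0620)² = 0.00384
δQ/Q = √(0.0199) = 0.141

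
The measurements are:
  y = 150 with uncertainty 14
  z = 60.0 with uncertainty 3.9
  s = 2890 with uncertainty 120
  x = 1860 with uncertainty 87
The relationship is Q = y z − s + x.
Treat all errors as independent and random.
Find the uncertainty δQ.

1030

Let p = y·z = 9000. δp/p = √((1·δy/y)² + (1·δz/z)²) = √(0.00871 + 0.00423) = 0.114, so δp = 1020.
Q = p − s + x: δQ = √(δp² + δs² + δx²) = √(1.05e+06 + 14400 + 7570) = 1030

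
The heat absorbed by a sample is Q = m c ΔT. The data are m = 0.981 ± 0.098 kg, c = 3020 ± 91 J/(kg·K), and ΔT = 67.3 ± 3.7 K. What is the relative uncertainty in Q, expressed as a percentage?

Each factor contributes (exponent × relative error)² to (δQ/Q)²:
  (1·δm/m)² = (1×0.0999)² = 0.00998;  (1·δc/c)² = (1×0.0301)² = 0.000908;  (1·δΔT/ΔT)² = (1×0.0550)² = 0.00302
δQ/Q = √(0.0139) = 0.118

11.8%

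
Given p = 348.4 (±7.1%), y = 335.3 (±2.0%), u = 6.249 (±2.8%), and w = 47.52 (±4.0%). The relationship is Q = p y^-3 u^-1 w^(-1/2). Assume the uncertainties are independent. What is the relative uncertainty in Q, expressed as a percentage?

9.91%

Q is a product of powers, so relative uncertainties combine in quadrature:
  (1·δp/p)² = (1×0.0710)² = 0.00504;  (-3·δy/y)² = (-3×0.0200)² = 0.00360;  (-1·δu/u)² = (-1×0.0280)² = 0.000784;  (−½·δw/w)² = (-0.5×0.0400)² = 0.000400
δQ/Q = √(0.00982) = 0.0991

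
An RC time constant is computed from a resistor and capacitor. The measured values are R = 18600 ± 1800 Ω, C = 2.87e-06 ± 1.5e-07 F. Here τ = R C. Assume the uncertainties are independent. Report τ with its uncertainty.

0.0534 ± 0.00587 s

Since τ is a product/quotient, work with relative uncertainties:
  (1·δR/R)² = (1×0.0968)² = 0.00937;  (1·δC/C)² = (1×0.0523)² = 0.00273
δτ/τ = √(0.0121) = 0.110
τ = 0.0534 s, so δτ = 0.110 × 0.0534 = 0.00587 s.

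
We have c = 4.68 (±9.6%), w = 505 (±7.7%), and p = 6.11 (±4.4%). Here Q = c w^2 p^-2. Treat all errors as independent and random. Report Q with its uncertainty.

Relative error in a monomial: (δQ/Q)² = Σ (nᵢ · δxᵢ/xᵢ)².
  (1·δc/c)² = (1×0.0960)² = 0.00922;  (2·δw/w)² = (2×0.0770)² = 0.0237;  (-2·δp/p)² = (-2×0.0440)² = 0.00774
δQ/Q = √(0.0407) = 0.202
Q = 32000, so δQ = 0.202 × 32000 = 6450.

32000 ± 6450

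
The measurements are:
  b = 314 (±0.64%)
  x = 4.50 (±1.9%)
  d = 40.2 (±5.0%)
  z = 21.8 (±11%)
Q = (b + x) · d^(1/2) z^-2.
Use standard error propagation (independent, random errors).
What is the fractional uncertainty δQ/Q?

0.222

Let u = b + x = 318. δu = √(δb² + δx²) = √(4.04 + 0.00731) = 2.01, so δu/u = 0.00632.
Q is then a monomial in u, d, z:
δQ/Q = √((δu/u)² + (½·δd/d)² + (-2·δz/z)²) = √(3.99e-05 + 0.000625 + 0.0484) = 0.222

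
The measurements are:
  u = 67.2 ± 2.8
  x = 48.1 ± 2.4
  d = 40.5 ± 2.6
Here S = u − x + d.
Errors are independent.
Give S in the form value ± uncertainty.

For a sum/difference, combine absolute errors in quadrature:
  (δu)² = 7.84;  (δx)² = 5.76;  (δd)² = 6.76
δS = √(20.4) = 4.51
S = 59.6.

59.6 ± 4.51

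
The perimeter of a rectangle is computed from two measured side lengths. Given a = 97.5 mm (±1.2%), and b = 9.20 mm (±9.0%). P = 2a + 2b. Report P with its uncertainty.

213 ± 2.87 mm

Sums and differences: (δP)² = Σ (cᵢ δxᵢ)².
  (2·δa)² = 5.48;  (2·δb)² = 2.74
δP = √(8.22) = 2.87 mm
P = 213 mm.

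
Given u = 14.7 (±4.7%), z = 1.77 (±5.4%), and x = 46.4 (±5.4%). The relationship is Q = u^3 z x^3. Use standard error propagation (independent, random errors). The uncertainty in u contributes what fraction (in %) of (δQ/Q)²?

(δQ/Q)² = (3·δu/u)² + (1·δz/z)² + (3·δx/x)²
  u term: (3×0.0470)² = 0.0199
  z term: (1×0.0540)² = 0.00292
  x term: (3×0.0540)² = 0.0262
Total = 0.0490. Share from u = 0.0199/0.0490 = 0.405.

40.5%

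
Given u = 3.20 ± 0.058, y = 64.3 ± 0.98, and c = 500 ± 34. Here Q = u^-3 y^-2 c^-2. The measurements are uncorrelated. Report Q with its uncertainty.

(2.95 ± 0.442) × 10^-11

Products/powers → add relative errors in quadrature, weighted by exponent:
  (-3·δu/u)² = (-3×0.0181)² = 0.00296;  (-2·δy/y)² = (-2×0.0152)² = 0.000929;  (-2·δc/c)² = (-2×0.0680)² = 0.0185
δQ/Q = √(0.0224) = 0.150
Q = 2.95e-11, so δQ = 0.150 × 2.95e-11 = 4.42e-12.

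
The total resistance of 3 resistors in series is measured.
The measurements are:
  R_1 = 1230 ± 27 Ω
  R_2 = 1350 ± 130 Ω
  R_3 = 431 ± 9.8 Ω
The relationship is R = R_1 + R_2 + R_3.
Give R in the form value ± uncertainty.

R is a linear combination, so absolute uncertainties add in quadrature:
  (δR_1)² = 729;  (δR_2)² = 16900;  (δR_3)² = 96.0
δR = √(17700) = 133 Ω
R = 3010 Ω.

3010 ± 133 Ω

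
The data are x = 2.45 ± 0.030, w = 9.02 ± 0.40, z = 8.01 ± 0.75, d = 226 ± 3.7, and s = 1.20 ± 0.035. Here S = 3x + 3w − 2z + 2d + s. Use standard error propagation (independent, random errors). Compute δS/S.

Each term contributes (cᵢ δxᵢ)² to (δS)²:
  (3·δx)² = 0.00810;  (3·δw)² = 1.44;  (2·δz)² = 2.25;  (2·δd)² = 54.8;  (δs)² = 0.00123
δS = √(58.5) = 7.65
S = 472, so δS/S = 7.65/472 = 0.0162.

0.0162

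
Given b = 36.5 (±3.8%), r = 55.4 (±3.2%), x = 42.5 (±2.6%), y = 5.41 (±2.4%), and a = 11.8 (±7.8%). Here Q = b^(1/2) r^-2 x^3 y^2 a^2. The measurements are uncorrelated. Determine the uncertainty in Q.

1.19e+05

Since Q is a product/quotient, work with relative uncertainties:
  (½·δb/b)² = (0.5×0.0380)² = 0.000361;  (-2·δr/r)² = (-2×0.0320)² = 0.00410;  (3·δx/x)² = (3×0.0260)² = 0.00608;  (2·δy/y)² = (2×0.0240)² = 0.00230;  (2·δa/a)² = (2×0.0780)² = 0.0243
δQ/Q = √(0.0372) = 0.193
Q = 6.16e+05, so δQ = 0.193 × 6.16e+05 = 1.19e+05.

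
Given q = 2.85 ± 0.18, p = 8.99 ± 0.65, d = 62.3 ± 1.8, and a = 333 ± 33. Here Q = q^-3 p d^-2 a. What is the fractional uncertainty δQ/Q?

0.233

Since Q is a product/quotient, work with relative uncertainties:
  (-3·δq/q)² = (-3×0.0632)² = 0.0359;  (1·δp/p)² = (1×0.0723)² = 0.00523;  (-2·δd/d)² = (-2×0.0289)² = 0.00334;  (1·δa/a)² = (1×0.0991)² = 0.00982
δQ/Q = √(0.0543) = 0.233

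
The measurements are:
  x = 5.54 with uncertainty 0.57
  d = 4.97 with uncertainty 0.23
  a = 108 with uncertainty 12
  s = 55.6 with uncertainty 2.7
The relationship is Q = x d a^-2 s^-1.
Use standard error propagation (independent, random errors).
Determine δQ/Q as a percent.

25.4%

Each factor contributes (exponent × relative error)² to (δQ/Q)²:
  (1·δx/x)² = (1×0.103)² = 0.0106;  (1·δd/d)² = (1×0.0463)² = 0.00214;  (-2·δa/a)² = (-2×0.111)² = 0.0494;  (-1·δs/s)² = (-1×0.0486)² = 0.00236
δQ/Q = √(0.0645) = 0.254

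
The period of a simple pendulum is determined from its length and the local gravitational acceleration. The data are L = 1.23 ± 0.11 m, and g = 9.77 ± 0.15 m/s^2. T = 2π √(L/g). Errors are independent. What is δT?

Products/powers → add relative errors in quadrature, weighted by exponent:
  (½·δL/L)² = (0.5×0.0894)² = 0.00200;  (−½·δg/g)² = (-0.5×0.0154)² = 5.89e-05
δT/T = √(0.00206) = 0.0454
T = 2.23 s, so δT = 0.0454 × 2.23 = 0.101 s.

0.101 s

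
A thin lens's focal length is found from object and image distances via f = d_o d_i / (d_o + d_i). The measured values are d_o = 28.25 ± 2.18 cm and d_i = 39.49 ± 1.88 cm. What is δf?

0.810 cm

∂f/∂d_o = (d_i/(d_o+d_i))² = 0.340;  ∂f/∂d_i = (d_o/(d_o+d_i))² = 0.174
δf = √((∂f/∂d_o · δd_o)² + (∂f/∂d_i · δd_i)²) = √(0.549 + 0.107) = 0.810 cm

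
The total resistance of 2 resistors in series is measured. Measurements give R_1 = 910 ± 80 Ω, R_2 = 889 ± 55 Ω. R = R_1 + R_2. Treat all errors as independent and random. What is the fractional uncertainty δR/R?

0.0540

Absolute uncertainties add in quadrature for a linear combination:
  (δR_1)² = 6400;  (δR_2)² = 3020
δR = √(9420) = 97.1 Ω
R = 1800 Ω, so δR/R = 97.1/1800 = 0.0540.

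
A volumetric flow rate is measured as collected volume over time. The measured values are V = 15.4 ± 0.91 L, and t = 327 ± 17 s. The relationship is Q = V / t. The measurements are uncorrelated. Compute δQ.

Each factor contributes (exponent × relative error)² to (δQ/Q)²:
  (1·δV/V)² = (1×0.0591)² = 0.00349;  (-1·δt/t)² = (-1×0.0520)² = 0.00270
δQ/Q = √(0.00619) = 0.0787
Q = 0.0471 L/s, so δQ = 0.0787 × 0.0471 = 0.00371 L/s.

0.00371 L/s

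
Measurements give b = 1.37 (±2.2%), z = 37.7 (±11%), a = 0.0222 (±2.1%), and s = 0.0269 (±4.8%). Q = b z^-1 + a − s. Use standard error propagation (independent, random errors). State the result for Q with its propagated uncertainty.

Let p = b·z^-1 = 0.0363. δp/p = √((1·δb/b)² + (-1·δz/z)²) = √(0.000484 + 0.0121) = 0.112, so δp = 0.00408.
Q = p + a − s: δQ = √(δp² + δa² + δs²) = √(1.66e-05 + 2.17e-07 + 1.67e-06) = 0.00430
Q = 0.0316.

0.0316 ± 0.00430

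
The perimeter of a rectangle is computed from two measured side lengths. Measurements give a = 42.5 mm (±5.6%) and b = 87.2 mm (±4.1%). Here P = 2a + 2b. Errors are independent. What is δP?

P is a linear combination, so absolute uncertainties add in quadrature:
  (2·δa)² = 22.7;  (2·δb)² = 51.1
δP = √(73.8) = 8.59 mm

8.59 mm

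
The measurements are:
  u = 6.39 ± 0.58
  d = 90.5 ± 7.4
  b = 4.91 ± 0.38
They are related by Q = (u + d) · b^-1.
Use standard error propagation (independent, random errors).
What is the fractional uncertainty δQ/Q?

0.109

Let w = u + d = 96.9. δw = √(δu² + δd²) = √(0.336 + 54.8) = 7.42, so δw/w = 0.0766.
Q is then a monomial in w, b:
δQ/Q = √((δw/w)² + (-1·δb/b)²) = √(0.00587 + 0.00599) = 0.109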